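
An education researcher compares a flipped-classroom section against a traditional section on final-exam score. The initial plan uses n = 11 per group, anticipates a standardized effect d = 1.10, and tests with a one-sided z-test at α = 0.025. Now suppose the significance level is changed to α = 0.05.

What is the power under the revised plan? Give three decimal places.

δ = d·√(n/2) = 1.10 × √(11/2) = 2.5797 (unchanged). New critical value: z_{0.05} = 1.645.
Revised power = P(Z > 1.645 − δ) = Φ(0.935) = 0.8251.

Power ≈ 0.825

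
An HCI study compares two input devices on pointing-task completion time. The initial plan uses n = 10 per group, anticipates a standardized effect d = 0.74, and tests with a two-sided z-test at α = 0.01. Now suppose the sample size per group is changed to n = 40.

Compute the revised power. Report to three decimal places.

With n = 40 per group: δ = d·√(n/2) = 0.74 × √(40/2) = 3.3094. Critical value z_{0.005} = 2.576.
Revised power = Φ(δ − 2.576) + Φ(−δ − 2.576) = Φ(0.734) + Φ(-5.885) = 0.7684 + 0.0000 = 0.7684.

Power ≈ 0.768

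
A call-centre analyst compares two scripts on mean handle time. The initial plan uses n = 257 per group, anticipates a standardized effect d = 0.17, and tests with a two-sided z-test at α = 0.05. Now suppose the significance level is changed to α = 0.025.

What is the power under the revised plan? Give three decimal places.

Power ≈ 0.377

δ = d·√(n/2) = 0.17 × √(257/2) = 1.9271 (unchanged). New critical value: z_{0.0125} = 2.241.
Revised power = Φ(δ − 2.241) + Φ(−δ − 2.241) = Φ(-0.314) + Φ(-4.168) = 0.3766 + 0.0000 = 0.3767.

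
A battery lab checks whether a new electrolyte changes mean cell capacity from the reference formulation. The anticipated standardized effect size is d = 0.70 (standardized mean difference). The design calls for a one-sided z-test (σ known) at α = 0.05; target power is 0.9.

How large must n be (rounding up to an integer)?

n = 18

Set Φ(δ − 1.645) = 0.9; then δ − 1.645 = Φ⁻¹(0.9) = 1.282, giving δ = 2.926.
δ = d·√n ⇒ n = (δ/d)² = (2.926 / 0.70)² = 17.48.
Round up to the next whole unit.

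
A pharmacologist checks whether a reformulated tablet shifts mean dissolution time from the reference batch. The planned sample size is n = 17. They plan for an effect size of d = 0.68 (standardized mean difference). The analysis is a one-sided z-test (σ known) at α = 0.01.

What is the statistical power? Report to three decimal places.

Power ≈ 0.683

Noncentrality parameter: δ = d·√n = 0.68 × √17 = 2.8037
Critical value for a one-sided test at α = 0.01: z_α = 2.326.
Power = P(Z > 2.326 − δ) = Φ(0.477) = 0.6834.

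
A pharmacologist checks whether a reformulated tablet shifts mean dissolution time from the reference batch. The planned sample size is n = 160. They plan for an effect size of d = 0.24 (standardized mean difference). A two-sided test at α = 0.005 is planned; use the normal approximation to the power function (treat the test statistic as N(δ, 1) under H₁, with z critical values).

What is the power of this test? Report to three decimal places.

Noncentrality parameter: δ = d·√n = 0.24 × √160 = 3.0358
Critical value for a two-sided test at α = 0.005: z_{α/2} = 2.807.
Power = Φ(δ − 2.807) + Φ(−δ − 2.807) = Φ(0.229) + Φ(-5.843) = 0.5905 + 0.0000 = 0.5905.

Power ≈ 0.590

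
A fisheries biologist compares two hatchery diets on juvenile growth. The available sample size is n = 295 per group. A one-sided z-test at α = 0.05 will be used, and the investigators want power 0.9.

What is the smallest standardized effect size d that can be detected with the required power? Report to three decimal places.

Need Φ(δ − 1.645) = 0.9, so δ = 1.645 + 1.282 = 2.926.
δ = d·√(n/2) ⇒ d = δ/√(n/2) = 2.926/√(295/2) = 0.2410.

d ≈ 0.241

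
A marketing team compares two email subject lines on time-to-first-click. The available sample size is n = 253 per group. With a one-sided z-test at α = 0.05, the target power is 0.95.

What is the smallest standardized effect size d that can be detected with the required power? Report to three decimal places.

Need Φ(δ − 1.645) = 0.95, so δ = 1.645 + 1.645 = 3.290.
δ = d·√(n/2) ⇒ d = δ/√(n/2) = 3.290/√(253/2) = 0.2925.

d ≈ 0.292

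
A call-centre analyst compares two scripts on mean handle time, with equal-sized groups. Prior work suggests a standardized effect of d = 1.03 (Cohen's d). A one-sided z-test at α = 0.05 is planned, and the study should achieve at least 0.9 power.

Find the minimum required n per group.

n = 17 per group

For power 0.9 need Φ(δ − z_{0.05}) = 0.9, so δ = z_{0.05} + z_{0.10} = 1.645 + 1.282 = 2.926.
δ = d·√(n/2) ⇒ n = 2(δ/d)² = 2 × (2.926 / 1.03)² = 16.14.
Rounding up, n = 17 per group.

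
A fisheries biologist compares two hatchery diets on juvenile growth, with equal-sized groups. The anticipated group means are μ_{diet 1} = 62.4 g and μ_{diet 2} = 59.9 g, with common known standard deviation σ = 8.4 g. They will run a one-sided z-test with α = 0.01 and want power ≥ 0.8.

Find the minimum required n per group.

Standardized effect: d = |μ_{diet 1} − μ_{diet 2}| / σ = |62.4 − 59.9| / 8.4 = 0.2976
Set Φ(δ − 2.326) = 0.8; then δ − 2.326 = Φ⁻¹(0.8) = 0.842, giving δ = 3.168.
δ = d·√(n/2) ⇒ n = 2(δ/d)² = 2 × (3.168 / 0.2976)² = 226.61.
Round up to the next whole unit.

n = 227 per group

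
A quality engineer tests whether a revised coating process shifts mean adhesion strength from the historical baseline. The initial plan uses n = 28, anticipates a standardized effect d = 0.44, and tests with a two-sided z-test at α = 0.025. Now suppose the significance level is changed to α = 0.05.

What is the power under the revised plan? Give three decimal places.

Power ≈ 0.644

δ = d·√n = 0.44 × √28 = 2.3283 (unchanged). New critical value: z_{0.025} = 1.960.
Revised power = Φ(δ − 1.960) + Φ(−δ − 1.960) = Φ(0.368) + Φ(-4.288) = 0.6437 + 0.0000 = 0.6437.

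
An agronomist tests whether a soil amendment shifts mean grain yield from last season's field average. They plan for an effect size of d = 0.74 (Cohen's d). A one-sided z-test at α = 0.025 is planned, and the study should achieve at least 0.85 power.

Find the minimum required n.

For power 0.85 need Φ(δ − z_{0.025}) = 0.85, so δ = z_{0.025} + z_{0.15} = 1.960 + 1.036 = 2.996.
δ = d·√n ⇒ n = (δ/d)² = (2.996 / 0.74)² = 16.40.
Round up to the next whole unit.

n = 17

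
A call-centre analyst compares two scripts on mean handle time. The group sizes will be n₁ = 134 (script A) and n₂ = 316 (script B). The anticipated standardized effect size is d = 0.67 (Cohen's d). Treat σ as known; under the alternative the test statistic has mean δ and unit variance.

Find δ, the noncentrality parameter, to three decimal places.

The noncentrality parameter scales effect size by the design's sample-size factor: δ = d / √(1/n₁ + 1/n₂) = 0.67 / √(1/134 + 1/316) = 6.4993

δ ≈ 6.499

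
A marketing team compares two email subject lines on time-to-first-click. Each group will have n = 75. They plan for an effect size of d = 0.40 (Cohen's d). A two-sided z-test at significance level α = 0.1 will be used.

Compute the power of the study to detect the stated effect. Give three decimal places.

Power ≈ 0.790

Noncentrality parameter: δ = d·√(n/2) = 0.40 × √(75/2) = 2.4495
Two-sided α = 0.1 → critical value z_{0.05} = 1.645.
Power = Φ(δ − 1.645) + Φ(−δ − 1.645) = Φ(0.805) + Φ(-4.094) = 0.7895 + 0.0000 = 0.7895.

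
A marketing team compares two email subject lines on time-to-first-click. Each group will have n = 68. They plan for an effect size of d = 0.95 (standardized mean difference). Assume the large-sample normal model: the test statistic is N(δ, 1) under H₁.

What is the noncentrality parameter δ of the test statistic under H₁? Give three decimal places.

δ ≈ 5.539

δ = d·√(n/2) = 0.95 × √(68/2) = 5.5394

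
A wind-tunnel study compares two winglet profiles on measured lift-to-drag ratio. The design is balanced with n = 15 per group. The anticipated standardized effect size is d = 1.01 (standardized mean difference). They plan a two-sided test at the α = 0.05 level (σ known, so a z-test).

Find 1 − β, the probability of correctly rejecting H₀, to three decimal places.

Noncentrality parameter: δ = d·√(n/2) = 1.01 × √(15/2) = 2.7660
Two-sided α = 0.05 → critical value z_{0.025} = 1.960.
Power = Φ(δ − 1.960) + Φ(−δ − 1.960) = Φ(0.806) + Φ(-4.726) = 0.7899 + 0.0000 = 0.7899.

Power ≈ 0.790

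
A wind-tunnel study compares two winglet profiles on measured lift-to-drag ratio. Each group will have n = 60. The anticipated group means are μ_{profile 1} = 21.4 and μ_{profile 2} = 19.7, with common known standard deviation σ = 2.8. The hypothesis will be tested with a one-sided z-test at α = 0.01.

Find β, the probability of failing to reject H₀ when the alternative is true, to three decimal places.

Standardized effect: d = |μ_{profile 1} − μ_{profile 2}| / σ = |21.4 − 19.7| / 2.8 = 0.6071
Noncentrality parameter: δ = d·√(n/2) = 0.6071 × √(60/2) = 3.3255
One-sided α = 0.01 → critical value z_{0.01} = 2.326.
Power = P(Z > 2.326 − δ) = Φ(0.999) = 0.8411.
Type II error: β = 1 − power = 1 − 0.8411 = 0.1589.

β ≈ 0.159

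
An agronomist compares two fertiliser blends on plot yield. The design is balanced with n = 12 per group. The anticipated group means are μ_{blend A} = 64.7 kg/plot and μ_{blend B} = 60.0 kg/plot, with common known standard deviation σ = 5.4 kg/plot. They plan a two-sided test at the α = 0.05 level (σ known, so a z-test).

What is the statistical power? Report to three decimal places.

Standardized effect: d = |μ_{blend A} − μ_{blend B}| / σ = |64.7 − 60.0| / 5.4 = 0.8704
Noncentrality parameter: δ = d·√(n/2) = 0.8704 × √(12/2) = 2.1320
Two-sided α = 0.05 → critical value z_{0.025} = 1.960.
Power = Φ(δ − 1.960) + Φ(−δ − 1.960) = Φ(0.172) + Φ(-4.092) = 0.5683 + 0.0000 = 0.5683.

Power ≈ 0.568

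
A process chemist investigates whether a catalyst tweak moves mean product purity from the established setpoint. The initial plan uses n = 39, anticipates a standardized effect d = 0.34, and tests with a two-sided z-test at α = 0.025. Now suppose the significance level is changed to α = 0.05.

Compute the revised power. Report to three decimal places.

δ = d·√n = 0.34 × √39 = 2.1233 (unchanged). New critical value: z_{0.025} = 1.960.
Revised power = Φ(δ − 1.960) + Φ(−δ − 1.960) = Φ(0.163) + Φ(-4.083) = 0.5649 + 0.0000 = 0.5649.

Power ≈ 0.565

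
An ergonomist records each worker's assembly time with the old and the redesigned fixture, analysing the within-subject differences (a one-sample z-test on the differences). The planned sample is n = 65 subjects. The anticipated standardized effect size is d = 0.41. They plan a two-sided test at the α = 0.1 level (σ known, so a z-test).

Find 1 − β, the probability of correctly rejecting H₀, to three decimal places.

Power ≈ 0.952

Noncentrality parameter: δ = d·√n = 0.41 × √65 = 3.3055
Two-sided α = 0.1 → critical value z_{0.05} = 1.645.
Power = Φ(δ − 1.645) + Φ(−δ − 1.645) = Φ(1.661) + Φ(-4.950) = 0.9516 + 0.0000 = 0.9516.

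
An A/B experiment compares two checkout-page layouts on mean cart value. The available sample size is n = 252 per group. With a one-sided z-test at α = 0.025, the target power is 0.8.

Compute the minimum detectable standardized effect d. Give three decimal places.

Need Φ(δ − 1.960) = 0.8, so δ = 1.960 + 0.842 = 2.802.
δ = d·√(n/2) ⇒ d = δ/√(n/2) = 2.802/√(252/2) = 0.2496.

d ≈ 0.250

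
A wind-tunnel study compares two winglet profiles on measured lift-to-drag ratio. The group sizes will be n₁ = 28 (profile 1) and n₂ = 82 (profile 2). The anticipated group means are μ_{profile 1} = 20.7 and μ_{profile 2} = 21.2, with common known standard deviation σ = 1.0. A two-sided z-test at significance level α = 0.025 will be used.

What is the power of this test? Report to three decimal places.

Power ≈ 0.517

Standardized effect: d = |μ_{profile 1} − μ_{profile 2}| / σ = |20.7 − 21.2| / 1.0 = 0.5000
Noncentrality parameter: δ = d / √(1/n₁ + 1/n₂) = 0.5000 / √(1/28 + 1/82) = 2.2843
Two-sided α = 0.025 → critical value z_{0.0125} = 2.241.
Power = Φ(δ − 2.241) + Φ(−δ − 2.241) = Φ(0.043) + Φ(-4.526) = 0.5171 + 0.0000 = 0.5171.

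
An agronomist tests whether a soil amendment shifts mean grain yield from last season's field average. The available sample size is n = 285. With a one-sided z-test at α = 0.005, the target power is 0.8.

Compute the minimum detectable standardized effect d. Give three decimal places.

d ≈ 0.202

Need Φ(δ − 2.576) = 0.8, so δ = 2.576 + 0.842 = 3.417.
δ = d·√n ⇒ d = δ/√n = 3.417/√285 = 0.2024.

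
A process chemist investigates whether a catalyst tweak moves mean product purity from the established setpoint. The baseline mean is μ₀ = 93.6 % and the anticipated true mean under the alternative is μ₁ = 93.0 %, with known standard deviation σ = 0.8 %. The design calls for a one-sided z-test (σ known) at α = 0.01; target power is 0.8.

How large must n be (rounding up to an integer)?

Standardized effect: d = |μ₁ − μ₀| / σ = |93.0 − 93.6| / 0.8 = 0.7500
Set Φ(δ − 2.326) = 0.8; then δ − 2.326 = Φ⁻¹(0.8) = 0.842, giving δ = 3.168.
δ = d·√n ⇒ n = (δ/d)² = (3.168 / 0.7500)² = 17.84.
Round up to the next whole unit.

n = 18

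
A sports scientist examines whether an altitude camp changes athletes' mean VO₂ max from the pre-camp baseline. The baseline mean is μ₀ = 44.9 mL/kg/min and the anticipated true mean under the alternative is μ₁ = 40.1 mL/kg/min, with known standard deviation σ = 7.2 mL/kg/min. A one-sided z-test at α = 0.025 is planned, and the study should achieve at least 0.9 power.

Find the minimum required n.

n = 24

Standardized effect: d = |μ₁ − μ₀| / σ = |40.1 − 44.9| / 7.2 = 0.6667
Set Φ(δ − 1.960) = 0.9; then δ − 1.960 = Φ⁻¹(0.9) = 1.282, giving δ = 3.242.
δ = d·√n ⇒ n = (δ/d)² = (3.242 / 0.6667)² = 23.64.
Rounding up, n = 24.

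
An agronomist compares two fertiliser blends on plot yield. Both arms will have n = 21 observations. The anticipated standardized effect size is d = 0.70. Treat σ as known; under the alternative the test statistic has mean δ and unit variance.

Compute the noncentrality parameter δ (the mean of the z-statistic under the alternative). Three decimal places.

δ ≈ 2.268

δ = d·√(n/2) = 0.70 × √(21/2) = 2.2683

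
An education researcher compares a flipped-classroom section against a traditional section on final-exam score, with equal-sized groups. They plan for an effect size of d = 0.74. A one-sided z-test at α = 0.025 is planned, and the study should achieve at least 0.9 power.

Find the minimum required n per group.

For power 0.9 need Φ(δ − z_{0.025}) = 0.9, so δ = z_{0.025} + z_{0.10} = 1.960 + 1.282 = 3.242.
δ = d·√(n/2) ⇒ n = 2(δ/d)² = 2 × (3.242 / 0.74)² = 38.38.
Rounding up, n = 39 per group.

n = 39 per group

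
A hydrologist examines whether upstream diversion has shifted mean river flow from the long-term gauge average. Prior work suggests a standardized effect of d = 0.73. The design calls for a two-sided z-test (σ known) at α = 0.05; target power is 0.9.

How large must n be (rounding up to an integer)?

n = 20

For power 0.9 need Φ(δ − z_{0.025}) = 0.9, so δ = z_{0.025} + z_{0.10} = 1.960 + 1.282 = 3.242.
(Ignoring the negligible lower-tail rejection probability gives the usual closed-form inversion.)
δ = d·√n ⇒ n = (δ/d)² = (3.242 / 0.73)² = 19.72.
Rounding up, n = 20.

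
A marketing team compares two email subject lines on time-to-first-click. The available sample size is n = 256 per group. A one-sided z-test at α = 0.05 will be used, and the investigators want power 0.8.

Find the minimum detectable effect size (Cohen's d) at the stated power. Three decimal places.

Need Φ(δ − 1.645) = 0.8, so δ = 1.645 + 0.842 = 2.486.
δ = d·√(n/2) ⇒ d = δ/√(n/2) = 2.486/√(256/2) = 0.2198.

d ≈ 0.220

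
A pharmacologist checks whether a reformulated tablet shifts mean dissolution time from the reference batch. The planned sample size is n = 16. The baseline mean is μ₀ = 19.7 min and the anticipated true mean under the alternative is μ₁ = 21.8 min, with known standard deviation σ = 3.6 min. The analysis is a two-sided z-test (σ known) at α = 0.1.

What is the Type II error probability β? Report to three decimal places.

Standardized effect: d = |μ₁ − μ₀| / σ = |21.8 − 19.7| / 3.6 = 0.5833
Noncentrality parameter: δ = d·√n = 0.5833 × √16 = 2.3333
Critical value for a two-sided test at α = 0.1: z_{α/2} = 1.645.
Power = Φ(δ − 1.645) + Φ(−δ − 1.645) = Φ(0.688) + Φ(-3.978) = 0.7544 + 0.0000 = 0.7545.
Type II error: β = 1 − power = 1 − 0.7545 = 0.2455.

β ≈ 0.246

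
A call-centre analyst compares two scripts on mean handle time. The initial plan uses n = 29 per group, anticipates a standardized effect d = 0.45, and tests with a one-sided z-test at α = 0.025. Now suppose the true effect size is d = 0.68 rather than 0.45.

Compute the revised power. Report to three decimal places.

With d = 0.68: δ = d·√(n/2) = 0.68 × √(29/2) = 2.5894. Critical value z_{0.025} = 1.960.
Revised power = Φ(δ − 1.960) = Φ(0.629) = 0.7355.

Power ≈ 0.735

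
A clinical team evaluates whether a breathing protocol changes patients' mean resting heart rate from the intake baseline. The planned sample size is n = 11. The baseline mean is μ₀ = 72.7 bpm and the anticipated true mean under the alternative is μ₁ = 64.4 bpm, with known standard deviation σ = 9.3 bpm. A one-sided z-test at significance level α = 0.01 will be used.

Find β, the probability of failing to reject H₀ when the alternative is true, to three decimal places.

Standardized effect: d = |μ₁ − μ₀| / σ = |64.4 − 72.7| / 9.3 = 0.8925
Noncentrality parameter: δ = d·√n = 0.8925 × √11 = 2.9600
One-sided α = 0.01 → critical value z_{0.01} = 2.326.
Power = P(Z > 2.326 − δ) = Φ(0.634) = 0.7368.
Type II error: β = 1 − power = 1 − 0.7368 = 0.2632.

β ≈ 0.263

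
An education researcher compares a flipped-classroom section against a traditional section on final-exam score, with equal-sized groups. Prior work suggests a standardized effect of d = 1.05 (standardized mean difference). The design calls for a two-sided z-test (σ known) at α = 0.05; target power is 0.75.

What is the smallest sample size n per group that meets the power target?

Set Φ(δ − 1.960) = 0.75; then δ − 1.960 = Φ⁻¹(0.75) = 0.674, giving δ = 2.634.
(Ignoring the negligible lower-tail rejection probability gives the usual closed-form inversion.)
δ = d·√(n/2) ⇒ n = 2(δ/d)² = 2 × (2.634 / 1.05)² = 12.59.
Rounding up, n = 13 per group.

n = 13 per group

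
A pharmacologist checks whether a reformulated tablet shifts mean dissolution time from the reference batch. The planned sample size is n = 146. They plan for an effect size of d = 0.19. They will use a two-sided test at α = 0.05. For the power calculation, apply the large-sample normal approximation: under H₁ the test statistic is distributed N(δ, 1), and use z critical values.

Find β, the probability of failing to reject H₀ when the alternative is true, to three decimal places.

β ≈ 0.368

Noncentrality parameter: δ = d·√n = 0.19 × √146 = 2.2958
Two-sided α = 0.05 → critical value z_{0.025} = 1.960.
Power = Φ(δ − 1.960) + Φ(−δ − 1.960) = Φ(0.336) + Φ(-4.256) = 0.6315 + 0.0000 = 0.6315.
Type II error: β = 1 − power = 1 − 0.6315 = 0.3685.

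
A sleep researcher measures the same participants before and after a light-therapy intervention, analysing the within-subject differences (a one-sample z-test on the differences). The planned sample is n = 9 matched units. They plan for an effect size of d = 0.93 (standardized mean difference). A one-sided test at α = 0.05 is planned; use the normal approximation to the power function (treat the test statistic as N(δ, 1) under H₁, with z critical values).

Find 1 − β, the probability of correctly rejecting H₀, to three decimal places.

Power ≈ 0.874

Noncentrality parameter: δ = d·√n = 0.93 × √9 = 2.7900
One-sided α = 0.05 → critical value z_{0.05} = 1.645.
Power = P(Z > 1.645 − δ) = Φ(1.145) = 0.8739.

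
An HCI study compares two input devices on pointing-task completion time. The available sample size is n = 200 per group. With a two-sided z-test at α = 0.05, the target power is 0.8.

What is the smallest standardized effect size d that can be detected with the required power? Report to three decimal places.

d ≈ 0.280

Need Φ(δ − 1.960) = 0.8, so δ = 1.960 + 0.842 = 2.802.
(Lower-tail contribution to power is negligible for δ > 0.)
δ = d·√(n/2) ⇒ d = δ/√(n/2) = 2.802/√(200/2) = 0.2802.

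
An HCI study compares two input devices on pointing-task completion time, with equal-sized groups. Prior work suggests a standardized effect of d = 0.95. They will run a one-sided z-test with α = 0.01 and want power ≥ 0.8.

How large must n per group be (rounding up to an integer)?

n = 23 per group

For power 0.8 need Φ(δ − z_{0.01}) = 0.8, so δ = z_{0.01} + z_{0.20} = 2.326 + 0.842 = 3.168.
δ = d·√(n/2) ⇒ n = 2(δ/d)² = 2 × (3.168 / 0.95)² = 22.24.
Rounding up, n = 23 per group.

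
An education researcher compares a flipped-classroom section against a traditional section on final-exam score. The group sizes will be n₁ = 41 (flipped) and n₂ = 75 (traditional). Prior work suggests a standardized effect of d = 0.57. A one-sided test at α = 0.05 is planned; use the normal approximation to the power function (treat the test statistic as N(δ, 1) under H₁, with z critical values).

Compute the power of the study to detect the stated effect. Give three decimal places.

Noncentrality parameter: δ = d / √(1/n₁ + 1/n₂) = 0.57 / √(1/41 + 1/75) = 2.9347
One-sided α = 0.05 → critical value z_{0.05} = 1.645.
Power = Φ(δ − 1.645) = Φ(1.290) = 0.9015.

Power ≈ 0.901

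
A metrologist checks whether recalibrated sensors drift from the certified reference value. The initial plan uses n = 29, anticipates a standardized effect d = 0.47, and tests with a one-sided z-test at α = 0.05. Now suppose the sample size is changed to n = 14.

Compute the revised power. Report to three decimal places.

Power ≈ 0.545

With n = 14: δ = d·√n = 0.47 × √14 = 1.7586. Critical value z_{0.05} = 1.645.
Revised power = P(Z > 1.645 − δ) = Φ(0.114) = 0.5453.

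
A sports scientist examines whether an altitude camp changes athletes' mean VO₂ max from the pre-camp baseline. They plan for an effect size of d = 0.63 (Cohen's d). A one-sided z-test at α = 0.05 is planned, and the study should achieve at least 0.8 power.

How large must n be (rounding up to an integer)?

n = 16

Set Φ(δ − 1.645) = 0.8; then δ − 1.645 = Φ⁻¹(0.8) = 0.842, giving δ = 2.486.
δ = d·√n ⇒ n = (δ/d)² = (2.486 / 0.63)² = 15.58.
Round up to the next whole unit.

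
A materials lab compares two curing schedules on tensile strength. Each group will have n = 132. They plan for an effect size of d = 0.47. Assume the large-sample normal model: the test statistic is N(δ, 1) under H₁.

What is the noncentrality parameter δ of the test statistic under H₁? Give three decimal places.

δ = d·√(n/2) = 0.47 × √(132/2) = 3.8183

δ ≈ 3.818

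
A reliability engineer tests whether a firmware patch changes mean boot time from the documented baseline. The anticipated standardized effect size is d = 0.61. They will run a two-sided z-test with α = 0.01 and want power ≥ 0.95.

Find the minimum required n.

Set Φ(δ − 2.576) = 0.95; then δ − 2.576 = Φ⁻¹(0.95) = 1.645, giving δ = 4.221.
(The Φ(−δ − z_{α/2}) term is vanishingly small for δ > 0 and is dropped in the standard sample-size formula.)
δ = d·√n ⇒ n = (δ/d)² = (4.221 / 0.61)² = 47.87.
Round up to the next whole unit.

n = 48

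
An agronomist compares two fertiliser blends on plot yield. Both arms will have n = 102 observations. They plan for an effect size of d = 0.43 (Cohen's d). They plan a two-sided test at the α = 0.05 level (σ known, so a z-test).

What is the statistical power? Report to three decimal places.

Noncentrality parameter: δ = d·√(n/2) = 0.43 × √(102/2) = 3.0708
Critical value for a two-sided test at α = 0.05: z_{α/2} = 1.960.
Power = Φ(δ − 1.960) + Φ(−δ − 1.960) = Φ(1.111) + Φ(-5.031) = 0.8667 + 0.0000 = 0.8667.

Power ≈ 0.867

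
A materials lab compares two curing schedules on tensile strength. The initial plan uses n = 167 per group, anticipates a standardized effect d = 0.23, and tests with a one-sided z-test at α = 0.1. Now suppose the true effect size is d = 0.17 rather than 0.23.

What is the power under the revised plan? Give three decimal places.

With d = 0.17: δ = d·√(n/2) = 0.17 × √(167/2) = 1.5534. Critical value z_{0.1} = 1.282.
Revised power = P(Z > 1.282 − δ) = Φ(0.272) = 0.6071.

Power ≈ 0.607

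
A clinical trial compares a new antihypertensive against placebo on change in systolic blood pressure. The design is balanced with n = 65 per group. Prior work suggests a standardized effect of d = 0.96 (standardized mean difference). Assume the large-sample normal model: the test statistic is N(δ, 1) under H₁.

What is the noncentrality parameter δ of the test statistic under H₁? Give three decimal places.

The noncentrality parameter scales effect size by the design's sample-size factor: δ = d·√(n/2) = 0.96 × √(65/2) = 5.4728

δ ≈ 5.473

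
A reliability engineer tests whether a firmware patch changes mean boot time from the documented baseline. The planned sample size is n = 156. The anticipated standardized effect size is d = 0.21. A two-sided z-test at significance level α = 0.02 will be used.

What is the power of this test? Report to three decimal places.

Noncentrality parameter: δ = d·√n = 0.21 × √156 = 2.6229
Two-sided α = 0.02 → critical value z_{0.01} = 2.326.
Power = Φ(δ − 2.326) + Φ(−δ − 2.326) = Φ(0.297) + Φ(-4.949) = 0.6166 + 0.0000 = 0.6166.

Power ≈ 0.617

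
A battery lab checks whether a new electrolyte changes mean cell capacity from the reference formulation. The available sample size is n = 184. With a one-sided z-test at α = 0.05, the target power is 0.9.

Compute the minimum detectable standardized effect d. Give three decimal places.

Required noncentrality: δ = z_{0.05} + z_{0.10} = 1.645 + 1.282 = 2.926.
δ = d·√n ⇒ d = δ/√n = 2.926/√184 = 0.2157.

d ≈ 0.216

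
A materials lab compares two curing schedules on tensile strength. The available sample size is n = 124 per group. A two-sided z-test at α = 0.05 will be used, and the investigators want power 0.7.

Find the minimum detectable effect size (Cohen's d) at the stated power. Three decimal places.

Need Φ(δ − 1.960) = 0.7, so δ = 1.960 + 0.524 = 2.484.
(Lower-tail contribution to power is negligible for δ > 0.)
δ = d·√(n/2) ⇒ d = δ/√(n/2) = 2.484/√(124/2) = 0.3155.

d ≈ 0.316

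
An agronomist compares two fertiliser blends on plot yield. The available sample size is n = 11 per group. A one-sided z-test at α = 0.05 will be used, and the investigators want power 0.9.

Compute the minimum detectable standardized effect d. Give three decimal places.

Required noncentrality: δ = z_{0.05} + z_{0.10} = 1.645 + 1.282 = 2.926.
δ = d·√(n/2) ⇒ d = δ/√(n/2) = 2.926/√(11/2) = 1.2478.

d ≈ 1.248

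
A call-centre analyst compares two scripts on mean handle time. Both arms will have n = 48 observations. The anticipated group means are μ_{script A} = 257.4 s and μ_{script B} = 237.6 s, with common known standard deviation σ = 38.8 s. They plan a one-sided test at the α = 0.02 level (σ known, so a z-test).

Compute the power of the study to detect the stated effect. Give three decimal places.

Power ≈ 0.672

Standardized effect: d = |μ_{script A} − μ_{script B}| / σ = |257.4 − 237.6| / 38.8 = 0.5103
Noncentrality parameter: δ = d·√(n/2) = 0.5103 × √(48/2) = 2.5000
One-sided α = 0.02 → critical value z_{0.02} = 2.054.
Power = Φ(δ − 2.054) = Φ(0.446) = 0.6723.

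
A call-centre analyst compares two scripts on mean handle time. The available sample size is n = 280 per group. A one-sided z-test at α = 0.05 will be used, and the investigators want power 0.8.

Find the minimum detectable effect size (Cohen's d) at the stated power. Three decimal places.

Need Φ(δ − 1.645) = 0.8, so δ = 1.645 + 0.842 = 2.486.
δ = d·√(n/2) ⇒ d = δ/√(n/2) = 2.486/√(280/2) = 0.2101.

d ≈ 0.210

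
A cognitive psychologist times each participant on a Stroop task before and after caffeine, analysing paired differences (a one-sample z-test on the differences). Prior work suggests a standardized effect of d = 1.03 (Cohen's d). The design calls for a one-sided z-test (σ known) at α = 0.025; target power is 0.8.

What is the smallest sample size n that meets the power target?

Set Φ(δ − 1.960) = 0.8; then δ − 1.960 = Φ⁻¹(0.8) = 0.842, giving δ = 2.802.
δ = d·√n ⇒ n = (δ/d)² = (2.802 / 1.03)² = 7.40.
Round up to the next whole unit.

n = 8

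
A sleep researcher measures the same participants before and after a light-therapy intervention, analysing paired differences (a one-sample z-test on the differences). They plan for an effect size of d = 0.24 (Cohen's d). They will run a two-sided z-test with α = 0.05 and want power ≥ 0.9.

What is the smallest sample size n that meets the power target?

n = 183

Set Φ(δ − 1.960) = 0.9; then δ − 1.960 = Φ⁻¹(0.9) = 1.282, giving δ = 3.242.
(Ignoring the negligible lower-tail rejection probability gives the usual closed-form inversion.)
δ = d·√n ⇒ n = (δ/d)² = (3.242 / 0.24)² = 182.42.
Round up to the next whole unit.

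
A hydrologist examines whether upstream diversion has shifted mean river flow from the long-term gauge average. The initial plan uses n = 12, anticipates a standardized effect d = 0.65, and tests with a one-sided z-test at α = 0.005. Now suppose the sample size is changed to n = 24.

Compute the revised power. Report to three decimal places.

Power ≈ 0.729

With n = 24: δ = d·√n = 0.65 × √24 = 3.1843. Critical value z_{0.005} = 2.576.
Revised power = Φ(δ − 2.576) = Φ(0.609) = 0.7286.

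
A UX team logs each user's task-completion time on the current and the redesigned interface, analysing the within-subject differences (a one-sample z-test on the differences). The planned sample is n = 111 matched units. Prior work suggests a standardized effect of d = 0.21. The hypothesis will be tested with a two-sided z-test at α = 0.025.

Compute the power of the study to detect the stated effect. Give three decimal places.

Noncentrality parameter: δ = d·√n = 0.21 × √111 = 2.2125
Critical value for a two-sided test at α = 0.025: z_{α/2} = 2.241.
Power = Φ(δ − 2.241) + Φ(−δ − 2.241) = Φ(-0.029) + Φ(-4.454) = 0.4885 + 0.0000 = 0.4885.

Power ≈ 0.488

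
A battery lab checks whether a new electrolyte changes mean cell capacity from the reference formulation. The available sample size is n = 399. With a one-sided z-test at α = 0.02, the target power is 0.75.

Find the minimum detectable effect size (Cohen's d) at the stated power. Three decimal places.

Required noncentrality: δ = z_{0.02} + z_{0.25} = 2.054 + 0.674 = 2.728.
δ = d·√n ⇒ d = δ/√n = 2.728/√399 = 0.1366.

d ≈ 0.137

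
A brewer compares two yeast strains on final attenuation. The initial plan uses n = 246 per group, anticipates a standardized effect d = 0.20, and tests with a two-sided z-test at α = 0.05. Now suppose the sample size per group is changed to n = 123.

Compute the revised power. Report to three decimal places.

Power ≈ 0.348

With n = 123 per group: δ = d·√(n/2) = 0.20 × √(123/2) = 1.5684. Critical value z_{0.025} = 1.960.
Revised power = Φ(δ − 1.960) + Φ(−δ − 1.960) = Φ(-0.392) + Φ(-3.528) = 0.3477 + 0.0002 = 0.3479.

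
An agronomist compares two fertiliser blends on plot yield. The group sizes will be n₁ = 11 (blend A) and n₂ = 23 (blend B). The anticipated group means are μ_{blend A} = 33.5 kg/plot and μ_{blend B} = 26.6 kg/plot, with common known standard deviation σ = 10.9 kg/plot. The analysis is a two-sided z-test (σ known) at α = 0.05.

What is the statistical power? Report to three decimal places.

Standardized effect: d = |μ_{blend A} − μ_{blend B}| / σ = |33.5 − 26.6| / 10.9 = 0.6330
Noncentrality parameter: δ = d / √(1/n₁ + 1/n₂) = 0.6330 / √(1/11 + 1/23) = 1.7268
Two-sided α = 0.05 → critical value z_{0.025} = 1.960.
Power = Φ(δ − 1.960) + Φ(−δ − 1.960) = Φ(-0.233) + Φ(-3.687) = 0.4078 + 0.0001 = 0.4079.

Power ≈ 0.408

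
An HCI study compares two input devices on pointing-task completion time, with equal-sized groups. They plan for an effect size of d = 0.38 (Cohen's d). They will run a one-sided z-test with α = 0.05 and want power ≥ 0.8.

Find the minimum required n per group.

n = 86 per group

Set Φ(δ − 1.645) = 0.8; then δ − 1.645 = Φ⁻¹(0.8) = 0.842, giving δ = 2.486.
δ = d·√(n/2) ⇒ n = 2(δ/d)² = 2 × (2.486 / 0.38)² = 85.63.
Round up to the next whole unit.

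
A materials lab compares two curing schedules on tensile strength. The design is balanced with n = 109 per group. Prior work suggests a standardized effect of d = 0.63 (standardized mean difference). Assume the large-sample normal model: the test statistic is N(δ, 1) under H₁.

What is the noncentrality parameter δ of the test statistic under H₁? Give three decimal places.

δ ≈ 4.651

The noncentrality parameter scales effect size by the design's sample-size factor: δ = d·√(n/2) = 0.63 × √(109/2) = 4.6509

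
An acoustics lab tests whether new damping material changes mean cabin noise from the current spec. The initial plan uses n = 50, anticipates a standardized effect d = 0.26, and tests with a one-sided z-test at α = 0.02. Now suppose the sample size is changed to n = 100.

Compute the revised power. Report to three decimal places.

With n = 100: δ = d·√n = 0.26 × √100 = 2.6000. Critical value z_{0.02} = 2.054.
Revised power = P(Z > 2.054 − δ) = Φ(0.546) = 0.7076.

Power ≈ 0.708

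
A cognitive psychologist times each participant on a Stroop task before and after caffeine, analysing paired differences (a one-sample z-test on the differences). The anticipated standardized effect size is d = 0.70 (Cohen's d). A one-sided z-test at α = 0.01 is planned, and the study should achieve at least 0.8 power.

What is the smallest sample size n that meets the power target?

n = 21

For power 0.8 need Φ(δ − z_{0.01}) = 0.8, so δ = z_{0.01} + z_{0.20} = 2.326 + 0.842 = 3.168.
δ = d·√n ⇒ n = (δ/d)² = (3.168 / 0.70)² = 20.48.
Round up to the next whole unit.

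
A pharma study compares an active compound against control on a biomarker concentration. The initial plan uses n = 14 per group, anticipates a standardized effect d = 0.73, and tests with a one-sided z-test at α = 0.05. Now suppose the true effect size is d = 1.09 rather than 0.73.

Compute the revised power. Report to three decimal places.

With d = 1.09: δ = d·√(n/2) = 1.09 × √(14/2) = 2.8839. Critical value z_{0.05} = 1.645.
Revised power = Φ(δ − 1.645) = Φ(1.239) = 0.8923.

Power ≈ 0.892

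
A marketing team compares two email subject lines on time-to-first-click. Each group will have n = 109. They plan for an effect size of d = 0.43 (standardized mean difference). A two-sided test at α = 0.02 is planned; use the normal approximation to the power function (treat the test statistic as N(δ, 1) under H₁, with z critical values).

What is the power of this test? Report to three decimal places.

Noncentrality parameter: δ = d·√(n/2) = 0.43 × √(109/2) = 3.1744
Two-sided α = 0.02 → critical value z_{0.01} = 2.326.
Power = Φ(δ − 2.326) + Φ(−δ − 2.326) = Φ(0.848) + Φ(-5.501) = 0.8018 + 0.0000 = 0.8018.

Power ≈ 0.802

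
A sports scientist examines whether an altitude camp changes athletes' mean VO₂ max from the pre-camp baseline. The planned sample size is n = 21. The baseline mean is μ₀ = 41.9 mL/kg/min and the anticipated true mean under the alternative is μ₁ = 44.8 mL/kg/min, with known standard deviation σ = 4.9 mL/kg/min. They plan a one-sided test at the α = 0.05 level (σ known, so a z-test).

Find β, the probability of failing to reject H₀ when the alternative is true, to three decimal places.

β ≈ 0.143

Standardized effect: d = |μ₁ − μ₀| / σ = |44.8 − 41.9| / 4.9 = 0.5918
Noncentrality parameter: λ = d·√n = 0.5918 × √21 = 2.7121
One-sided α = 0.05 → critical value z_{0.05} = 1.645.
Power = Φ(λ − 1.645) = Φ(1.067) = 0.8571.
Type II error: β = 1 − power = 1 − 0.8571 = 0.1429.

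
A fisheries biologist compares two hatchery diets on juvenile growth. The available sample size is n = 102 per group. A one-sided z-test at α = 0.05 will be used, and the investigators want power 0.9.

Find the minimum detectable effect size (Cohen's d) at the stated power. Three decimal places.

Need Φ(δ − 1.645) = 0.9, so δ = 1.645 + 1.282 = 2.926.
δ = d·√(n/2) ⇒ d = δ/√(n/2) = 2.926/√(102/2) = 0.4098.

d ≈ 0.410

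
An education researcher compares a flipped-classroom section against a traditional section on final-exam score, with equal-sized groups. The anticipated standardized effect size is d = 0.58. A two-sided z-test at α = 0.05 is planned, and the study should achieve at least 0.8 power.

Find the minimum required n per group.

n = 47 per group

For power 0.8 need Φ(δ − z_{0.025}) = 0.8, so δ = z_{0.025} + z_{0.20} = 1.960 + 0.842 = 2.802.
(For δ > 0 the lower-tail rejection region contributes negligibly to power, so the one-term inversion is standard.)
δ = d·√(n/2) ⇒ n = 2(δ/d)² = 2 × (2.802 / 0.58)² = 46.66.
Round up to the next whole unit.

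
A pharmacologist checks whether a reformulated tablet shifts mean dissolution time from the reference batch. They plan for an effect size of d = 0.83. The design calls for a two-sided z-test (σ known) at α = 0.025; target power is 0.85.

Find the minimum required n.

For power 0.85 need Φ(δ − z_{0.0125}) = 0.85, so δ = z_{0.0125} + z_{0.15} = 2.241 + 1.036 = 3.278.
(The Φ(−δ − z_{α/2}) term is vanishingly small for δ > 0 and is dropped in the standard sample-size formula.)
δ = d·√n ⇒ n = (δ/d)² = (3.278 / 0.83)² = 15.60.
Round up to the next whole unit.

n = 16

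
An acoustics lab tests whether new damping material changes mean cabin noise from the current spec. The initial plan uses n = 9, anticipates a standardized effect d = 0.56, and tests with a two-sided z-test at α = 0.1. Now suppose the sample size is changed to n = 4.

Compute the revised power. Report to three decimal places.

Power ≈ 0.303

With n = 4: δ = d·√n = 0.56 × √4 = 1.1200. Critical value z_{0.05} = 1.645.
Revised power = Φ(δ − 1.645) + Φ(−δ − 1.645) = Φ(-0.525) + Φ(-2.765) = 0.2998 + 0.0028 = 0.3027.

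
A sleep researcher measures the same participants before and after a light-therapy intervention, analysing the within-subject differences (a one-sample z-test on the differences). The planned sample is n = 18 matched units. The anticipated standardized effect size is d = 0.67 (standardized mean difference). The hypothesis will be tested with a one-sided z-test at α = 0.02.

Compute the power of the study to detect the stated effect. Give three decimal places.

Noncentrality parameter: δ = d·√n = 0.67 × √18 = 2.8426
One-sided α = 0.02 → critical value z_{0.02} = 2.054.
Power = P(Z > 2.054 − δ) = Φ(0.789) = 0.7849.

Power ≈ 0.785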